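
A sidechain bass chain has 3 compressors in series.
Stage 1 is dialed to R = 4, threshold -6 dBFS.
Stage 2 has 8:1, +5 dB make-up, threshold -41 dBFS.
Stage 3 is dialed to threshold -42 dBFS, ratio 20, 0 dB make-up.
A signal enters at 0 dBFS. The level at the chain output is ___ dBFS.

-41.471875 dBFS

Stage 1: overshoot 6 dB → 6/4 = 1.5 dB → -4.5 dBFS.
Stage 2: 36.5 dB above -41 dBFS, reduced 8:1 to 4.5625 dB above → -36.4375 dBFS; +5 dB make-up → -31.4375 dBFS.
Stage 3: overshoot 10.5625 dB → 10.5625/20 = 0.528125 dB → -41.471875 dBFS.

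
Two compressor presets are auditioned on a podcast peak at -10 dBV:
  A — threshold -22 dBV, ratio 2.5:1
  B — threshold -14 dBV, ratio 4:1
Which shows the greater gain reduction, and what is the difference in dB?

A: overshoot 12 dB → output overshoot 4.8 dB → GR 7.2 dB.
B: overshoot 4 dB → output overshoot 1 dB → GR 3 dB.
Difference: 4.2 dB in favour of A.

A, by 4.2 dB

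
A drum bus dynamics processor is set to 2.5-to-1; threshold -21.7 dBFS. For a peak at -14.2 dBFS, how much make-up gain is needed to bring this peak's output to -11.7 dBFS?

The peak compresses to -21.7 + 7.5/2.5 = -18.7 dBFS.
To reach -11.7 dBFS requires -11.7 − (-18.7) = 7 dB of make-up.

7 dB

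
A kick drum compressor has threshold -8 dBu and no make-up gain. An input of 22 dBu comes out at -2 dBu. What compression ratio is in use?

5:1

Input overshoot = 22 − (-8) = 30 dB; output overshoot = -2 − (-8) = 6 dB.
Ratio = 30 / 6 = 5.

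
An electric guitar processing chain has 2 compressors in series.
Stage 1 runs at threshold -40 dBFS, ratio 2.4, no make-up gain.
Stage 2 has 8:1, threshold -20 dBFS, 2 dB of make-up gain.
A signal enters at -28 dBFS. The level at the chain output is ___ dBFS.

Stage 1: overshoot 12 dB → 12/2.4 = 5 dB → -35 dBFS.
Stage 2: -35 dBFS is at or below the -20 dBFS threshold — no compression; make-up brings it to -33 dBFS.

-33 dBFS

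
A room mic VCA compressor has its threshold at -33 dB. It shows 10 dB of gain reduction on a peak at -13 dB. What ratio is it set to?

Input overshoot = -13 − (-33) = 20 dB.
Output overshoot = 20 − 10 = 10 dB.
Ratio = input overshoot / output overshoot = 20 / 10 = 2.

2:1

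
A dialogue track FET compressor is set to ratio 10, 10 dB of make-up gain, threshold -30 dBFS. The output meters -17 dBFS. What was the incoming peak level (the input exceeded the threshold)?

0 dBFS

Remove make-up: -17 − 10 = -27 dBFS.
That's 3 dB above the -30 dBFS threshold.
Before 10:1 compression the overshoot was 3 × 10 = 30 dB, so input = -30 + 30 = 0 dBFS.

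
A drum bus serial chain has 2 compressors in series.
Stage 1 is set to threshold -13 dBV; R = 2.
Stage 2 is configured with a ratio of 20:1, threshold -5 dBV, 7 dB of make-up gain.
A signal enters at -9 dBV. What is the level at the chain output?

-4 dBV

Stage 1: -9 dBV is 4 dB over -13 dBV; at 2:1 that becomes 2 dB over, giving -11 dBV.
Stage 2: below threshold (-11 ≤ -5); passes unchanged; make-up brings it to -4 dBV.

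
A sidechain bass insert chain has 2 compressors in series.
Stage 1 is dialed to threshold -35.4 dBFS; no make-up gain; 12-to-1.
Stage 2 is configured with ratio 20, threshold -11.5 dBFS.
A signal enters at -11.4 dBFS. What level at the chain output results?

Stage 1: -11.4 dBFS is 24 dB over -35.4 dBFS; at 12:1 that becomes 2 dB over, giving -33.4 dBFS.
Stage 2: -33.4 dBFS is at or below the -11.5 dBFS threshold — no compression; output -33.4 dBFS.

-33.4 dBFS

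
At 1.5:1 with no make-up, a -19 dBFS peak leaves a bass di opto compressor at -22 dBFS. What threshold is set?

-28 dBFS

Gain reduction = -19 − (-22) = 3 dB; output overshoot = GR / (R − 1) = 3 / 0.5 = 6 dB.
Threshold = output − output overshoot = -22 − 6 = -28 dBFS.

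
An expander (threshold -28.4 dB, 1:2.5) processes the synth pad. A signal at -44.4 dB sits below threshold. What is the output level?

The input is 16 dB below the -28.4 dB threshold.
A 1:2.5 expander multiplies undershoot by 2.5: 16 × 2.5 = 40 dB below threshold.
Output = -28.4 − 40 = -68.4 dB.

-68.4 dB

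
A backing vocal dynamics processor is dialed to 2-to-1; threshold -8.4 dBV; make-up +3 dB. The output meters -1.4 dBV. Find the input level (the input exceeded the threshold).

-0.4 dBV

Before make-up, the level was -1.4 − 3 = -4.4 dBV.
Post-compression overshoot = -4.4 − (-8.4) = 4 dB.
Before 2:1 compression the overshoot was 4 × 2 = 8 dB, so input = -8.4 + 8 = -0.4 dBV.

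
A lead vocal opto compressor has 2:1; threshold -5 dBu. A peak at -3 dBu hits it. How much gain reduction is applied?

Overshoot = -3 − (-5) = 2 dB.
At 2:1, output sits 2/2 = 1 dB above threshold.
So the signal is attenuated by 2 − 1 = 1 dB.

1 dB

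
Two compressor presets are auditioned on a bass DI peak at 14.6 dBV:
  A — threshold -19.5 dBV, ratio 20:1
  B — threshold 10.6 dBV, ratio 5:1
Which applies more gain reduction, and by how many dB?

A, by 29.195 dB

A: overshoot 34.1 dB → output overshoot 1.705 dB → GR 32.395 dB.
B: overshoot 4 dB → output overshoot 0.8 dB → GR 3.2 dB.
A applies 29.195 dB more gain reduction.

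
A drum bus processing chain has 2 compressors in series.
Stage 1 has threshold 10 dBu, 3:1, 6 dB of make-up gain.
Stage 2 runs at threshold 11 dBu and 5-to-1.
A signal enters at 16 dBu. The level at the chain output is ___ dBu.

12.4 dBu

Stage 1: overshoot 6 dB → 6/3 = 2 dB → 12 dBu; +6 dB make-up → 18 dBu.
Stage 2: 7 dB above 11 dBu, reduced 5:1 to 1.4 dB above → 12.4 dBu.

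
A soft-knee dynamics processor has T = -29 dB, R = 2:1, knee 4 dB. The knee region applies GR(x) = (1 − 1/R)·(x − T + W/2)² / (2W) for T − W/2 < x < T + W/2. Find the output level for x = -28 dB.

-28.5625 dB

x − T + W/2 = -28 − (-29) + 2 = 3.
GR = (1 − 1/2) × 3² / 8 = 0.5 × 9 / 8 = 0.5625 dB.
Output = -28 − 0.5625 = -28.5625 dB.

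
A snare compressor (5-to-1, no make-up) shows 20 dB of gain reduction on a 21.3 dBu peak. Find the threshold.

Let T be the threshold. Output overshoot = (input overshoot)/R, so 1.3 − T = (21.3 − T)/5.
5·(1.3 − T) = 21.3 − T → 4·T = 6.5 − 21.3 = -14.8.
T = -14.8/4 = -3.7 dBu.

-3.7 dBu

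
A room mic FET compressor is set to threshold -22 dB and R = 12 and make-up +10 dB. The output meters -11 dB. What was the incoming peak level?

-10 dB

Stripping the +10 dB make-up gives -21 dB at the gain stage.
The compressed level sits -21 − (-22) = 1 dB over threshold.
Input overshoot = R × output overshoot = 12 dB → input = -22 + 12 = -10 dB.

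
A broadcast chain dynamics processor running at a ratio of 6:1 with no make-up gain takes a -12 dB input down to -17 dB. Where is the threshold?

-18 dB

Gain reduction = -12 − (-17) = 5 dB; output overshoot = GR / (R − 1) = 5 / 5 = 1 dB.
Threshold = output − output overshoot = -17 − 1 = -18 dB.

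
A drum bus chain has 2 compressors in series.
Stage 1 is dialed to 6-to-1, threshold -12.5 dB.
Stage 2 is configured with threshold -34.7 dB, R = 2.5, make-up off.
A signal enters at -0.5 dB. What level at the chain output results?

-25.02 dB

Stage 1: 12 dB above -12.5 dB, reduced 6:1 to 2 dB above → -10.5 dB.
Stage 2: -10.5 dB is 24.2 dB over -34.7 dB; at 2.5:1 that becomes 9.68 dB over, giving -25.02 dB.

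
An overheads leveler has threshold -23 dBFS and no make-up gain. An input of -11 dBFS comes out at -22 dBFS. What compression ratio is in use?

Input overshoot = -11 − (-23) = 12 dB; output overshoot = -22 − (-23) = 1 dB.
Ratio = 12 / 1 = 12.

12:1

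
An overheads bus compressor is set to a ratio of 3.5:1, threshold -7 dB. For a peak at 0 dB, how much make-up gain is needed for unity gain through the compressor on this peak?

Without make-up, output = threshold + overshoot/3.5 = -7 + 2 = -5 dB.
Gap to target: 5 dB.

5 dB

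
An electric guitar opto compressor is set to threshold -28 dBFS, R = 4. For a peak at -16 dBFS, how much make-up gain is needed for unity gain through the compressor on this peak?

The peak compresses to -28 + 12/4 = -25 dBFS.
To reach -16 dBFS requires -16 − (-25) = 9 dB of make-up.

9 dB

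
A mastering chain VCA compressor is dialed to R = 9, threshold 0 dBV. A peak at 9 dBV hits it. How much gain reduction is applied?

9 dBV exceeds the threshold by 9 dB.
After 9:1 compression the overshoot becomes 9/9 = 1 dB.
So the signal is attenuated by 9 − 1 = 8 dB.

8 dB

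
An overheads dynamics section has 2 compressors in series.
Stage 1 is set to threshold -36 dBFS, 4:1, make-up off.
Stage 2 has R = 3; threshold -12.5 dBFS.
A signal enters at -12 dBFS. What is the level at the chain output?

-30 dBFS

Stage 1: overshoot 24 dB → 24/4 = 6 dB → -30 dBFS.
Stage 2: below threshold (-30 ≤ -12.5); passes unchanged; output -30 dBFS.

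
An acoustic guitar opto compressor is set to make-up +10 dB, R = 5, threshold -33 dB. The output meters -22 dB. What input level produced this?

-28 dB

Before make-up, the level was -22 − 10 = -32 dB.
That's 1 dB above the -33 dB threshold.
Before 5:1 compression the overshoot was 1 × 5 = 5 dB, so input = -33 + 5 = -28 dB.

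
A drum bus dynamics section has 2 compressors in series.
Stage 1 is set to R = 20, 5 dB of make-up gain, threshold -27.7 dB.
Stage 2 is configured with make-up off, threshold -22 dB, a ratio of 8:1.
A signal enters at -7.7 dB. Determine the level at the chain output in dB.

Stage 1: 20 dB above -27.7 dB, reduced 20:1 to 1 dB above → -26.7 dB; +5 dB make-up → -21.7 dB.
Stage 2: 0.3 dB above -22 dB, reduced 8:1 to 0.0375 dB above → -21.9625 dB.

-21.9625 dB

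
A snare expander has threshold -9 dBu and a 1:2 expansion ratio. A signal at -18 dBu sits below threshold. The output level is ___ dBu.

-27 dBu

Undershoot = (-9) − (-18) = 9 dB.
At 1:2, that expands to 18 dB under threshold.
Output = -9 − 18 = -27 dBu.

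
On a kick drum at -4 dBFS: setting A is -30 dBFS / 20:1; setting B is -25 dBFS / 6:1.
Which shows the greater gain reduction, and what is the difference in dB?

A: 26 dB over, compressed to 1.3 dB over, so 24.7 dB of GR.
B: 21 dB over, compressed to 3.5 dB over, so 17.5 dB of GR.
A reduces 7.2 dB more.

A, by 7.2 dB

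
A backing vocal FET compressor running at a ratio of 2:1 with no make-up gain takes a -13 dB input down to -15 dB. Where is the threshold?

-17 dB

Gain reduction = -13 − (-15) = 2 dB; output overshoot = GR / (R − 1) = 2 / 1 = 2 dB.
Threshold = output − output overshoot = -15 − 2 = -17 dB.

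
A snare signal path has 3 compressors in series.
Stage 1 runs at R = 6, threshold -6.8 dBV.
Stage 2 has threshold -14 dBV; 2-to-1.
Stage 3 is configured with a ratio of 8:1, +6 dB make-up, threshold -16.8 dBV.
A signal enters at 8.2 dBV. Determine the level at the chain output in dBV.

-9.84375 dBV

Stage 1: 15 dB above -6.8 dBV, reduced 6:1 to 2.5 dB above → -4.3 dBV.
Stage 2: overshoot 9.7 dB → 9.7/2 = 4.85 dB → -9.15 dBV.
Stage 3: 7.65 dB above -16.8 dBV, reduced 8:1 to 0.95625 dB above → -15.84375 dBV; +6 dB make-up → -9.84375 dBV.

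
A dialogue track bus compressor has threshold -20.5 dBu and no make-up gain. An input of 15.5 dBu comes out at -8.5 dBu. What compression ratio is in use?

3:1

Input overshoot = 15.5 − (-20.5) = 36 dB; output overshoot = -8.5 − (-20.5) = 12 dB.
Ratio = 36 / 12 = 3.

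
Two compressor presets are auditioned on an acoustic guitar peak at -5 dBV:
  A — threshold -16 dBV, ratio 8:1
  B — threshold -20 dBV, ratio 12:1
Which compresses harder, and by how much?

A: 11 dB over, compressed to 1.375 dB over, so 9.625 dB of GR.
B: 15 dB over, compressed to 1.25 dB over, so 13.75 dB of GR.
Difference: 4.125 dB in favour of B.

B, by 4.125 dB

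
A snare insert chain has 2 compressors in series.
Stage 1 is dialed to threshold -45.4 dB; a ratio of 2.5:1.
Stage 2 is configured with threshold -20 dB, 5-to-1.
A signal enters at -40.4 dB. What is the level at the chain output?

-43.4 dB

Stage 1: -40.4 dB is 5 dB over -45.4 dB; at 2.5:1 that becomes 2 dB over, giving -43.4 dB.
Stage 2: -43.4 dB ≤ -20 dB, so stage 2 doesn't engage; output -43.4 dB.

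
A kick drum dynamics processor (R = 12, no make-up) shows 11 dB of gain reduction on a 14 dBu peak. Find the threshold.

Input is 12 dB above T (since output overshoot × R = input overshoot: (3 − T)·12 = 14 − T gives T = 2 dBu).
Check: 2 + (14 − 2)/12 = 2 + 1 = 3 dBu. ✓

2 dBu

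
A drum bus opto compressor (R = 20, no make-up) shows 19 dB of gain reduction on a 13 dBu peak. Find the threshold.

Input is 20 dB above T (since output overshoot × R = input overshoot: (-6 − T)·20 = 13 − T gives T = -7 dBu).
Check: -7 + (13 − (-7))/20 = -7 + 1 = -6 dBu. ✓

-7 dBu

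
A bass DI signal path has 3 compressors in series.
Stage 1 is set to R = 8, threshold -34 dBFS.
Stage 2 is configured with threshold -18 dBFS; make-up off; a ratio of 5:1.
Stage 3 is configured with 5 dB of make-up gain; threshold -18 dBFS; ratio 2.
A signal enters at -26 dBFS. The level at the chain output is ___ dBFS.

Stage 1: -26 dBFS is 8 dB over -34 dBFS; at 8:1 that becomes 1 dB over, giving -33 dBFS.
Stage 2: -33 dBFS ≤ -18 dBFS, so stage 2 doesn't engage; output -33 dBFS.
Stage 3: -33 dBFS is at or below the -18 dBFS threshold — no compression; make-up brings it to -28 dBFS.

-28 dBFS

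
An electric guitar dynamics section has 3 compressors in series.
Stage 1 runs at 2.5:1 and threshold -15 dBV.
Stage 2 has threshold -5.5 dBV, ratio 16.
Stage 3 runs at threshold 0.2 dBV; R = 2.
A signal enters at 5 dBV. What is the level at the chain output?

Stage 1: overshoot 20 dB → 20/2.5 = 8 dB → -7 dBV.
Stage 2: -7 dBV is at or below the -5.5 dBV threshold — no compression; output -7 dBV.
Stage 3: -7 dBV ≤ 0.2 dBV, so stage 3 doesn't engage; output -7 dBV.

-7 dBV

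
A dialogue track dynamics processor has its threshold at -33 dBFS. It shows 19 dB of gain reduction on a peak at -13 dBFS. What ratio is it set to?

Input overshoot = -13 − (-33) = 20 dB.
Output overshoot = 20 − 19 = 1 dB.
Ratio = input overshoot / output overshoot = 20 / 1 = 20.

20:1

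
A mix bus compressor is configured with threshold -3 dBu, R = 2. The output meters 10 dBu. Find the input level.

23 dBu

That's 13 dB above the -3 dBu threshold.
Input overshoot = R × output overshoot = 26 dB → input = -3 + 26 = 23 dBu.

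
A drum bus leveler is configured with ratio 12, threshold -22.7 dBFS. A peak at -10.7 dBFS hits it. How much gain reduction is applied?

11 dB

-10.7 dBFS exceeds the threshold by 12 dB.
After 12:1 compression the overshoot becomes 12/12 = 1 dB.
So the signal is attenuated by 12 − 1 = 11 dB.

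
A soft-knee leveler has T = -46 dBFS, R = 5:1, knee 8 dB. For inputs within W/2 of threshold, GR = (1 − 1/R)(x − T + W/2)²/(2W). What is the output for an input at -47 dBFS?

-47.45 dBFS

x − T + W/2 = -47 − (-46) + 4 = 3.
GR = (1 − 1/5) × 3² / 16 = 0.8 × 9 / 16 = 0.45 dB.
Output = -47 − 0.45 = -47.45 dBFS.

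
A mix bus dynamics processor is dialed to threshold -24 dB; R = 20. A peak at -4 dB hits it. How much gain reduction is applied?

-4 dB exceeds the threshold by 20 dB.
After 20:1 compression the overshoot becomes 20/20 = 1 dB.
GR = overshoot in − overshoot out = 20 − 1 = 19 dB.

19 dB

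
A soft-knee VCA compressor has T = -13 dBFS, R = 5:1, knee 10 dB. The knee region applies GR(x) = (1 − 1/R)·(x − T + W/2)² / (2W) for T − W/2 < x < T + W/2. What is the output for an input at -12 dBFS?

-13.44 dBFS

x − T + W/2 = -12 − (-13) + 5 = 6.
GR = (1 − 1/5) × 6² / 20 = 0.8 × 36 / 20 = 1.44 dB.
Output = -12 − 1.44 = -13.44 dBFS.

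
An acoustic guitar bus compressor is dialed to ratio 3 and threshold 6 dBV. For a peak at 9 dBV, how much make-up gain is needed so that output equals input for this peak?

Overshoot 3 dB → 3/3 = 1 dB after compression, so the compressed level is 6 + 1 = 7 dBV.
Make-up = target − compressed = 9 − 7 = 2 dB.

2 dB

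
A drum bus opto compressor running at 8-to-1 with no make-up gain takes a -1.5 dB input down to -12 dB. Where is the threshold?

-13.5 dB

Gain reduction = -1.5 − (-12) = 10.5 dB; output overshoot = GR / (R − 1) = 10.5 / 7 = 1.5 dB.
Threshold = output − output overshoot = -12 − 1.5 = -13.5 dB.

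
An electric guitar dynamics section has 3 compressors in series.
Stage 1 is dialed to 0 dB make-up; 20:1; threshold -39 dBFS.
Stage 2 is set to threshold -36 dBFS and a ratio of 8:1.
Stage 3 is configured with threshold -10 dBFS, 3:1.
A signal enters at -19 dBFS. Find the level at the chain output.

-38 dBFS

Stage 1: overshoot 20 dB → 20/20 = 1 dB → -38 dBFS.
Stage 2: below threshold (-38 ≤ -36); passes unchanged; output -38 dBFS.
Stage 3: -38 dBFS ≤ -10 dBFS, so stage 3 doesn't engage; output -38 dBFS.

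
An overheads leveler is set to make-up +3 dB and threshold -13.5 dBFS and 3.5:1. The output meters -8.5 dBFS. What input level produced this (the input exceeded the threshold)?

Stripping the +3 dB make-up gives -11.5 dBFS at the gain stage.
Post-compression overshoot = -11.5 − (-13.5) = 2 dB.
Input overshoot = R × output overshoot = 7 dB → input = -13.5 + 7 = -6.5 dBFS.

-6.5 dBFS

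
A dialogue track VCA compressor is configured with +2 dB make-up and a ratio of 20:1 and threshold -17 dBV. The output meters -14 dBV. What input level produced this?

3 dBV

Stripping the +2 dB make-up gives -16 dBV at the gain stage.
The compressed level sits -16 − (-17) = 1 dB over threshold.
Input overshoot = R × output overshoot = 20 dB → input = -17 + 20 = 3 dBV.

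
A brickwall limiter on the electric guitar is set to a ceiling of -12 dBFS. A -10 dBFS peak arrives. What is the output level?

A brickwall limiter is an ∞:1 compressor: any input above the ceiling is clamped to -12 dBFS.

-12 dBFS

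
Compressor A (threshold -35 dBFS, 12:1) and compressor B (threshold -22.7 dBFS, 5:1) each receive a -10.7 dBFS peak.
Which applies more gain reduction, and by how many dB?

A: GR = 24.3 − 24.3/12 = 22.275 dB.
B: GR = 12 − 12/5 = 9.6 dB.
A reduces 12.675 dB more.

A, by 12.675 dB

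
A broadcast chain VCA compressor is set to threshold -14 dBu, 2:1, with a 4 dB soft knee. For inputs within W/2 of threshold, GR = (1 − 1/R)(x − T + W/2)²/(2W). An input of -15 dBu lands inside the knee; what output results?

x − T + W/2 = -15 − (-14) + 2 = 1.
GR = (1 − 1/2) × 1² / 8 = 0.5 × 1 / 8 = 0.0625 dB.
Output = -15 − 0.0625 = -15.0625 dBu.

-15.0625 dBu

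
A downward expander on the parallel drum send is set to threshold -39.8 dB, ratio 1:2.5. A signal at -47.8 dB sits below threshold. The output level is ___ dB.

-59.8 dB

Undershoot = (-39.8) − (-47.8) = 8 dB.
At 1:2.5, that expands to 20 dB under threshold.
Output = -39.8 − 20 = -59.8 dB.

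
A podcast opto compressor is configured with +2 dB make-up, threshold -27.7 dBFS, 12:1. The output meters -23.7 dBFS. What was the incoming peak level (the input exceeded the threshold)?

Before make-up, the level was -23.7 − 2 = -25.7 dBFS.
That's 2 dB above the -27.7 dBFS threshold.
Input overshoot = R × output overshoot = 24 dB → input = -27.7 + 24 = -3.7 dBFS.

-3.7 dBFS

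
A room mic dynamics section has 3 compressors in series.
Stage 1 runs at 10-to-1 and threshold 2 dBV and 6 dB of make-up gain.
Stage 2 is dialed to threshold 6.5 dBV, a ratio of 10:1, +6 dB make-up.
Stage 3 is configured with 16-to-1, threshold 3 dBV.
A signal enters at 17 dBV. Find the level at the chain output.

3.6125 dBV

Stage 1: 17 dBV is 15 dB over 2 dBV; at 10:1 that becomes 1.5 dB over, giving 3.5 dBV; +6 dB make-up → 9.5 dBV.
Stage 2: 3 dB above 6.5 dBV, reduced 10:1 to 0.3 dB above → 6.8 dBV; +6 dB make-up → 12.8 dBV.
Stage 3: 9.8 dB above 3 dBV, reduced 16:1 to 0.6125 dB above → 3.6125 dBV.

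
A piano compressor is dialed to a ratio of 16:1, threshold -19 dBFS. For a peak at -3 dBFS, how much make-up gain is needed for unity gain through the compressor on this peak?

15 dB

Overshoot 16 dB → 16/16 = 1 dB after compression, so the compressed level is -19 + 1 = -18 dBFS.
Make-up = target − compressed = -3 − (-18) = 15 dB.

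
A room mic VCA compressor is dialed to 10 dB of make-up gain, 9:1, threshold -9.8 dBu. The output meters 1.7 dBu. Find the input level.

3.7 dBu

Stripping the +10 dB make-up gives -8.3 dBu at the gain stage.
Post-compression overshoot = -8.3 − (-9.8) = 1.5 dB.
Before 9:1 compression the overshoot was 1.5 × 9 = 13.5 dB, so input = -9.8 + 13.5 = 3.7 dBu.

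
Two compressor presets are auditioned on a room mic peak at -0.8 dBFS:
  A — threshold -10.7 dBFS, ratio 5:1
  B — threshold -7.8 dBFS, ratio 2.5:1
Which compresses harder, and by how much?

A: GR = 9.9 − 9.9/5 = 7.92 dB.
B: GR = 7 − 7/2.5 = 4.2 dB.
A reduces 3.72 dB more.

A, by 3.72 dB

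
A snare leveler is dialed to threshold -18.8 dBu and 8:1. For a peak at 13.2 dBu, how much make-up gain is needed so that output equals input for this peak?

Overshoot 32 dB → 32/8 = 4 dB after compression, so the compressed level is -18.8 + 4 = -14.8 dBu.
Make-up = target − compressed = 13.2 − (-14.8) = 28 dB.

28 dB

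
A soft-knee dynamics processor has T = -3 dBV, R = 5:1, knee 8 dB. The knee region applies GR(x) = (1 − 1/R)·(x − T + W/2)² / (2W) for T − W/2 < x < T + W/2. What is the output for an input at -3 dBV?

-3.8 dBV

x − T + W/2 = -3 − (-3) + 4 = 4.
GR = (1 − 1/5) × 4² / 16 = 0.8 × 16 / 16 = 0.8 dB.
Output = -3 − 0.8 = -3.8 dBV.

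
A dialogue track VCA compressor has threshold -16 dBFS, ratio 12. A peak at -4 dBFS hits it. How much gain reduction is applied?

The signal is 12 dB above threshold.
At 12:1, output sits 12/12 = 1 dB above threshold.
GR = overshoot in − overshoot out = 12 − 1 = 11 dB.

11 dB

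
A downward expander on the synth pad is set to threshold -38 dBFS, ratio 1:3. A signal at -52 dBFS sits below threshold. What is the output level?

Below threshold, a 1:3 expander applies gain = (3−1)×(T − x) of attenuation.
(3−1) × 14 = 28 dB, so output = -52 − 28 = -80 dBFS.

-80 dBFS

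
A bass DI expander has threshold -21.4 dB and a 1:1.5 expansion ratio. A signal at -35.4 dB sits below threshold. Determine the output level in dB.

Below threshold, a 1:1.5 expander applies gain = (1.5−1)×(T − x) of attenuation.
(1.5−1) × 14 = 7 dB, so output = -35.4 − 7 = -42.4 dB.

-42.4 dB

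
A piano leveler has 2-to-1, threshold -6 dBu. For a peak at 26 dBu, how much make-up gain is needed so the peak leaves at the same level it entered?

16 dB

Overshoot 32 dB → 32/2 = 16 dB after compression, so the compressed level is -6 + 16 = 10 dBu.
Make-up = target − compressed = 26 − 10 = 16 dB.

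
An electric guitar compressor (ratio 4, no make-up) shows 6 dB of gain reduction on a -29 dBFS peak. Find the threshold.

Gain reduction = -29 − (-35) = 6 dB; output overshoot = GR / (R − 1) = 6 / 3 = 2 dB.
Threshold = output − output overshoot = -35 − 2 = -37 dBFS.

-37 dBFS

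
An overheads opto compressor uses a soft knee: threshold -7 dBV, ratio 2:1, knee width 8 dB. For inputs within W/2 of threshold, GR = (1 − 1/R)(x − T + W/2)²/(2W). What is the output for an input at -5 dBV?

x − T + W/2 = -5 − (-7) + 4 = 6.
GR = (1 − 1/2) × 6² / 16 = 0.5 × 36 / 16 = 1.125 dB.
Output = -5 − 1.125 = -6.125 dBV.

-6.125 dBV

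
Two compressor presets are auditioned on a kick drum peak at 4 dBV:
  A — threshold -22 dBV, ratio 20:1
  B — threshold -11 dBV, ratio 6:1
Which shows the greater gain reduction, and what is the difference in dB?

A: 26 dB over, compressed to 1.3 dB over, so 24.7 dB of GR.
B: 15 dB over, compressed to 2.5 dB over, so 12.5 dB of GR.
A reduces 12.2 dB more.

A, by 12.2 dB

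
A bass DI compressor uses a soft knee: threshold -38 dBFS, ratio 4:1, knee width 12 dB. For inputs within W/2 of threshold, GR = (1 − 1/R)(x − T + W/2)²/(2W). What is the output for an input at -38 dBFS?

x − T + W/2 = -38 − (-38) + 6 = 6.
GR = (1 − 1/4) × 6² / 24 = 0.75 × 36 / 24 = 1.125 dB.
Output = -38 − 1.125 = -39.125 dBFS.

-39.125 dBFS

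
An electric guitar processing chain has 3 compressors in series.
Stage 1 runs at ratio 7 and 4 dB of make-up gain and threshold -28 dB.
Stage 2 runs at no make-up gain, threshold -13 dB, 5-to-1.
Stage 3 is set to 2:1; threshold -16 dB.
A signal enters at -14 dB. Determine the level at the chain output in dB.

Stage 1: 14 dB above -28 dB, reduced 7:1 to 2 dB above → -26 dB; +4 dB make-up → -22 dB.
Stage 2: -22 dB is at or below the -13 dB threshold — no compression; output -22 dB.
Stage 3: -22 dB is at or below the -16 dB threshold — no compression; output -22 dB.

-22 dB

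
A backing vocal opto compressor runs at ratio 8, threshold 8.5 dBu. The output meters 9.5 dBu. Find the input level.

The compressed level sits 9.5 − 8.5 = 1 dB over threshold.
Before 8:1 compression the overshoot was 1 × 8 = 8 dB, so input = 8.5 + 8 = 16.5 dBu.

16.5 dBu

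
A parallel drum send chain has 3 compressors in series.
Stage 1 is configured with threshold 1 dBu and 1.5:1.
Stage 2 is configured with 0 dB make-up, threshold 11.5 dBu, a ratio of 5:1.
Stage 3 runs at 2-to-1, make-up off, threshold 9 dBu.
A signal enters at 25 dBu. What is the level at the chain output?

Stage 1: 24 dB above 1 dBu, reduced 1.5:1 to 16 dB above → 17 dBu.
Stage 2: overshoot 5.5 dB → 5.5/5 = 1.1 dB → 12.6 dBu.
Stage 3: overshoot 3.6 dB → 3.6/2 = 1.8 dB → 10.8 dBu.

10.8 dBu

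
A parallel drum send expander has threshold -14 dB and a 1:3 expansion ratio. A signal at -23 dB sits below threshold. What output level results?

-41 dB

The input is 9 dB below the -14 dB threshold.
A 1:3 expander multiplies undershoot by 3: 9 × 3 = 27 dB below threshold.
Output = -14 − 27 = -41 dB.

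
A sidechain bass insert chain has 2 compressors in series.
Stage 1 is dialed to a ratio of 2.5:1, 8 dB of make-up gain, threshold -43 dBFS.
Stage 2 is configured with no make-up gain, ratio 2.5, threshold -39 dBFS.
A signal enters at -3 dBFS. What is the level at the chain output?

-31 dBFS

Stage 1: overshoot 40 dB → 40/2.5 = 16 dB → -27 dBFS; +8 dB make-up → -19 dBFS.
Stage 2: 20 dB above -39 dBFS, reduced 2.5:1 to 8 dB above → -31 dBFS.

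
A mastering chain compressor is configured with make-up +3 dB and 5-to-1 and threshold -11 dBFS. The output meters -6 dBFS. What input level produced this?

Remove make-up: -6 − 3 = -9 dBFS.
That's 2 dB above the -11 dBFS threshold.
Input overshoot = R × output overshoot = 10 dB → input = -11 + 10 = -1 dBFS.

-1 dBFS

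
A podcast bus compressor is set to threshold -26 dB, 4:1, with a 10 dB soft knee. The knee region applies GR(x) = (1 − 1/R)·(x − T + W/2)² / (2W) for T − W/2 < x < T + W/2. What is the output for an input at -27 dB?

-27.6 dB

x − T + W/2 = -27 − (-26) + 5 = 4.
GR = (1 − 1/4) × 4² / 20 = 0.75 × 16 / 20 = 0.6 dB.
Output = -27 − 0.6 = -27.6 dB.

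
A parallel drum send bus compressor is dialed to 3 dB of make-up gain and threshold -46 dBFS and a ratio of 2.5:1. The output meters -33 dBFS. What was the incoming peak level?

Stripping the +3 dB make-up gives -36 dBFS at the gain stage.
That's 10 dB above the -46 dBFS threshold.
Input overshoot = R × output overshoot = 25 dB → input = -46 + 25 = -21 dBFS.

-21 dBFS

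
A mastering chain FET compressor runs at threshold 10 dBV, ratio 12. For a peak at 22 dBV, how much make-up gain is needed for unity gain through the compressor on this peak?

Without make-up, output = threshold + overshoot/12 = 10 + 1 = 11 dBV.
Gap to target: 11 dB.

11 dB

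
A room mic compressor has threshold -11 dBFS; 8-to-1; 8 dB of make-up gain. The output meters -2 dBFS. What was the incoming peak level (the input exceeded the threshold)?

-3 dBFS

Remove make-up: -2 − 8 = -10 dBFS.
Post-compression overshoot = -10 − (-11) = 1 dB.
Before 8:1 compression the overshoot was 1 × 8 = 8 dB, so input = -11 + 8 = -3 dBFS.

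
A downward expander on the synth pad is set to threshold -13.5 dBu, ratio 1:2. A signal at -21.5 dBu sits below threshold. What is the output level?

-29.5 dBu

Undershoot = (-13.5) − (-21.5) = 8 dB.
At 1:2, that expands to 16 dB under threshold.
Output = -13.5 − 16 = -29.5 dBu.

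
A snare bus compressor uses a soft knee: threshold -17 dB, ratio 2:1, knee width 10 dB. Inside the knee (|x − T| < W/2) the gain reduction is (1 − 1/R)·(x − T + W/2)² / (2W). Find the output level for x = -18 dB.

-18.4 dB

x − T + W/2 = -18 − (-17) + 5 = 4.
GR = (1 − 1/2) × 4² / 20 = 0.5 × 16 / 20 = 0.4 dB.
Output = -18 − 0.4 = -18.4 dB.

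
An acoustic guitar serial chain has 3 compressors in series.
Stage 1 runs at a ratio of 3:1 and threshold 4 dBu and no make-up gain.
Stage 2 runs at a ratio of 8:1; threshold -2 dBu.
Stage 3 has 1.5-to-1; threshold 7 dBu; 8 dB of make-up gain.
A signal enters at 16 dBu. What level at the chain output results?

7.25 dBu

Stage 1: 16 dBu is 12 dB over 4 dBu; at 3:1 that becomes 4 dB over, giving 8 dBu.
Stage 2: overshoot 10 dB → 10/8 = 1.25 dB → -0.75 dBu.
Stage 3: -0.75 dBu is at or below the 7 dBu threshold — no compression; make-up brings it to 7.25 dBu.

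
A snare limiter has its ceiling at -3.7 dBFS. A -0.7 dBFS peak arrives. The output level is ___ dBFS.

The limiter clamps the peak to its -3.7 dBFS ceiling.

-3.7 dBFS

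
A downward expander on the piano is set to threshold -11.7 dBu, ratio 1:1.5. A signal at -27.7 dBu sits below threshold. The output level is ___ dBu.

-35.7 dBu

Below threshold, a 1:1.5 expander applies gain = (1.5−1)×(T − x) of attenuation.
(1.5−1) × 16 = 8 dB, so output = -27.7 − 8 = -35.7 dBu.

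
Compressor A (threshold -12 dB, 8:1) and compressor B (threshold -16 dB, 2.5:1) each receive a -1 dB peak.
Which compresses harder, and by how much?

A, by 0.625 dB

A: 11 dB over, compressed to 1.375 dB over, so 9.625 dB of GR.
B: 15 dB over, compressed to 6 dB over, so 9 dB of GR.
Difference: 0.625 dB in favour of A.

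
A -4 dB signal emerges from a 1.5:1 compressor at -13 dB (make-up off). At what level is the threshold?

Input is 27 dB above T (since output overshoot × R = input overshoot: (-13 − T)·1.5 = -4 − T gives T = -31 dB).
Check: -31 + (-4 − (-31))/1.5 = -31 + 18 = -13 dB. ✓

-31 dB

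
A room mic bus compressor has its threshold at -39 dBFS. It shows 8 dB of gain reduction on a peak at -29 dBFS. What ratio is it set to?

Input overshoot = -29 − (-39) = 10 dB.
Output overshoot = 10 − 8 = 2 dB.
Ratio = input overshoot / output overshoot = 10 / 2 = 5.

5:1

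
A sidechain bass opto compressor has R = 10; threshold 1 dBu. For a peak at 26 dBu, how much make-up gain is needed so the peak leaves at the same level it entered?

Without make-up, output = threshold + overshoot/10 = 1 + 2.5 = 3.5 dBu.
Gap to target: 22.5 dB.

22.5 dB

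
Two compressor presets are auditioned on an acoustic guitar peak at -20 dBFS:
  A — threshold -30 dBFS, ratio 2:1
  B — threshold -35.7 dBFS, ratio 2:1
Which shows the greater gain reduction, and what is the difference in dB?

A: overshoot 10 dB → output overshoot 5 dB → GR 5 dB.
B: overshoot 15.7 dB → output overshoot 7.85 dB → GR 7.85 dB.
B reduces 2.85 dB more.

B, by 2.85 dB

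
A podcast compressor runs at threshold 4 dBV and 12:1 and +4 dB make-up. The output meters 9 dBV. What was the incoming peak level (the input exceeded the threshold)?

16 dBV

Remove make-up: 9 − 4 = 5 dBV.
That's 1 dB above the 4 dBV threshold.
Before 12:1 compression the overshoot was 1 × 12 = 12 dB, so input = 4 + 12 = 16 dBV.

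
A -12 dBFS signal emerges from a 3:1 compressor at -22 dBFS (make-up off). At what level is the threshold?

Gain reduction = -12 − (-22) = 10 dB; output overshoot = GR / (R − 1) = 10 / 2 = 5 dB.
Threshold = output − output overshoot = -22 − 5 = -27 dBFS.

-27 dBFS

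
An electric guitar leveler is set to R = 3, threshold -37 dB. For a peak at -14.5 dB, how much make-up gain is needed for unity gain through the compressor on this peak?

Overshoot 22.5 dB → 22.5/3 = 7.5 dB after compression, so the compressed level is -37 + 7.5 = -29.5 dB.
Make-up = target − compressed = -14.5 − (-29.5) = 15 dB.

15 dB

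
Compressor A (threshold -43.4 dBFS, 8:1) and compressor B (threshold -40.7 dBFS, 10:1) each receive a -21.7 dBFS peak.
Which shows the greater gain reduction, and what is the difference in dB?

A: 21.7 dB over, compressed to 2.7125 dB over, so 18.9875 dB of GR.
B: 19 dB over, compressed to 1.9 dB over, so 17.1 dB of GR.
A reduces 1.8875 dB more.

A, by 1.8875 dB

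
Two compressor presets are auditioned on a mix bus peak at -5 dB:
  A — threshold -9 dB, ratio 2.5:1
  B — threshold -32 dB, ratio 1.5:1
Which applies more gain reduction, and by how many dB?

B, by 6.6 dB

A: 4 dB over, compressed to 1.6 dB over, so 2.4 dB of GR.
B: 27 dB over, compressed to 18 dB over, so 9 dB of GR.
B reduces 6.6 dB more.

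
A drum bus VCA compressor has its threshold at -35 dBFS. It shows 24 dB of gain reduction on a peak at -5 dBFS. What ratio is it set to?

Input overshoot = -5 − (-35) = 30 dB.
Output overshoot = 30 − 24 = 6 dB.
Ratio = input overshoot / output overshoot = 30 / 6 = 5.

5:1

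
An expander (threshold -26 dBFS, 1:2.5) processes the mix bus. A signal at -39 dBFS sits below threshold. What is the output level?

-58.5 dBFS

Below threshold, a 1:2.5 expander applies gain = (2.5−1)×(T − x) of attenuation.
(2.5−1) × 13 = 19.5 dB, so output = -39 − 19.5 = -58.5 dBFS.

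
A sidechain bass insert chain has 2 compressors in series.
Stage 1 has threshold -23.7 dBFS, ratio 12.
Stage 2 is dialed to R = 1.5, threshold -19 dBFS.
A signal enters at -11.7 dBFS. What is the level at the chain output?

-22.7 dBFS

Stage 1: 12 dB above -23.7 dBFS, reduced 12:1 to 1 dB above → -22.7 dBFS.
Stage 2: -22.7 dBFS ≤ -19 dBFS, so stage 2 doesn't engage; output -22.7 dBFS.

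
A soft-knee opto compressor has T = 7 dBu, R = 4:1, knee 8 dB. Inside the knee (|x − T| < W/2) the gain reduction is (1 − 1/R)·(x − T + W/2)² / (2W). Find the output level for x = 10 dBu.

x − T + W/2 = 10 − 7 + 4 = 7.
GR = (1 − 1/4) × 7² / 16 = 0.75 × 49 / 16 = 2.296875 dB.
Output = 10 − 2.296875 = 7.703125 dBu.

7.703125 dBu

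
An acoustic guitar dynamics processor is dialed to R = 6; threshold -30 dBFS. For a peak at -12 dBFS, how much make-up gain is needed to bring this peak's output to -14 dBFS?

13 dB

The peak compresses to -30 + 18/6 = -27 dBFS.
To reach -14 dBFS requires -14 − (-27) = 13 dB of make-up.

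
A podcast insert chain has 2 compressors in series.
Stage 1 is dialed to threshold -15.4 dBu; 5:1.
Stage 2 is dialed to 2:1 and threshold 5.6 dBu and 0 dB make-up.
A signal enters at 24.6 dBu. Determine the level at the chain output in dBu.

-7.4 dBu

Stage 1: 24.6 dBu is 40 dB over -15.4 dBu; at 5:1 that becomes 8 dB over, giving -7.4 dBu.
Stage 2: -7.4 dBu ≤ 5.6 dBu, so stage 2 doesn't engage; output -7.4 dBu.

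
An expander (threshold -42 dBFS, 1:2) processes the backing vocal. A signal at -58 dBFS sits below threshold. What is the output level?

-74 dBFS

Below threshold, a 1:2 expander applies gain = (2−1)×(T − x) of attenuation.
(2−1) × 16 = 16 dB, so output = -58 − 16 = -74 dBFS.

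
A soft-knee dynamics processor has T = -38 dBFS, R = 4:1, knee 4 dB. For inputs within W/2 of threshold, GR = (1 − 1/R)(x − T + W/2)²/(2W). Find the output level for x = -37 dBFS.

x − T + W/2 = -37 − (-38) + 2 = 3.
GR = (1 − 1/4) × 3² / 8 = 0.75 × 9 / 8 = 0.84375 dB.
Output = -37 − 0.84375 = -37.84375 dBFS.

-37.84375 dBFS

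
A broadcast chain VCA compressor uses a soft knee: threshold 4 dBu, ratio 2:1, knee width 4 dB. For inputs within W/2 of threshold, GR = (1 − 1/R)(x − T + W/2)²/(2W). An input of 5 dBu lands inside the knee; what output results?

4.4375 dBu

x − T + W/2 = 5 − 4 + 2 = 3.
GR = (1 − 1/2) × 3² / 8 = 0.5 × 9 / 8 = 0.5625 dB.
Output = 5 − 0.5625 = 4.4375 dBu.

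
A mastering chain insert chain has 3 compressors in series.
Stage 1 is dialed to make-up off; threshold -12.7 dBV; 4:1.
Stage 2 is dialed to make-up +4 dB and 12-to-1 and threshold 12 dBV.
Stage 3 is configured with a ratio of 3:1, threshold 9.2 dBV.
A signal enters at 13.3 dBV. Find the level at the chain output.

-2.2 dBV

Stage 1: 26 dB above -12.7 dBV, reduced 4:1 to 6.5 dB above → -6.2 dBV.
Stage 2: below threshold (-6.2 ≤ 12); passes unchanged; make-up brings it to -2.2 dBV.
Stage 3: -2.2 dBV ≤ 9.2 dBV, so stage 3 doesn't engage; output -2.2 dBV.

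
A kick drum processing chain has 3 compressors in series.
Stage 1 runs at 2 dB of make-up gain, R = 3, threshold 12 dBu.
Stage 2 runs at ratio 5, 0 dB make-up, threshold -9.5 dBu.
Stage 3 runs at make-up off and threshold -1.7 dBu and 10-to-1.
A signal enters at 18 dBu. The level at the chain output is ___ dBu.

Stage 1: 6 dB above 12 dBu, reduced 3:1 to 2 dB above → 14 dBu; +2 dB make-up → 16 dBu.
Stage 2: 25.5 dB above -9.5 dBu, reduced 5:1 to 5.1 dB above → -4.4 dBu.
Stage 3: below threshold (-4.4 ≤ -1.7); passes unchanged; output -4.4 dBu.

-4.4 dBu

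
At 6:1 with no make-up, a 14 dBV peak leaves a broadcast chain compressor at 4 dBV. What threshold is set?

Gain reduction = 14 − 4 = 10 dB; output overshoot = GR / (R − 1) = 10 / 5 = 2 dB.
Threshold = output − output overshoot = 4 − 2 = 2 dBV.

2 dBV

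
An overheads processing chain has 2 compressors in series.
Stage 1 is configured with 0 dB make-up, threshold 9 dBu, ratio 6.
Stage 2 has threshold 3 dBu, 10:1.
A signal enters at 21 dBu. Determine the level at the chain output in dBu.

Stage 1: 21 dBu is 12 dB over 9 dBu; at 6:1 that becomes 2 dB over, giving 11 dBu.
Stage 2: 11 dBu is 8 dB over 3 dBu; at 10:1 that becomes 0.8 dB over, giving 3.8 dBu.

3.8 dBu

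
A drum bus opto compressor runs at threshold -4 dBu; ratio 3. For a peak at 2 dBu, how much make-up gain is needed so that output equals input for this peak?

Overshoot 6 dB → 6/3 = 2 dB after compression, so the compressed level is -4 + 2 = -2 dBu.
Make-up = target − compressed = 2 − (-2) = 4 dB.

4 dB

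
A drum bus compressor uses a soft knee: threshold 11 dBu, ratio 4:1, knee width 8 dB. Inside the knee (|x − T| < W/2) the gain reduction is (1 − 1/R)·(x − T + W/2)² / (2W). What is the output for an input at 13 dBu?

x − T + W/2 = 13 − 11 + 4 = 6.
GR = (1 − 1/4) × 6² / 16 = 0.75 × 36 / 16 = 1.6875 dB.
Output = 13 − 1.6875 = 11.3125 dBu.

11.3125 dBu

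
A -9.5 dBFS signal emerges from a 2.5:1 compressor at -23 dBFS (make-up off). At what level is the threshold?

-32 dBFS

Gain reduction = -9.5 − (-23) = 13.5 dB; output overshoot = GR / (R − 1) = 13.5 / 1.5 = 9 dB.
Threshold = output − output overshoot = -23 − 9 = -32 dBFS.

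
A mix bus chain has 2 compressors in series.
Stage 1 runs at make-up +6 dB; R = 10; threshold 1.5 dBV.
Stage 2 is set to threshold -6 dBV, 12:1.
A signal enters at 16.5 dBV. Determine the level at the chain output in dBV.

-4.75 dBV

Stage 1: overshoot 15 dB → 15/10 = 1.5 dB → 3 dBV; +6 dB make-up → 9 dBV.
Stage 2: 9 dBV is 15 dB over -6 dBV; at 12:1 that becomes 1.25 dB over, giving -4.75 dBV.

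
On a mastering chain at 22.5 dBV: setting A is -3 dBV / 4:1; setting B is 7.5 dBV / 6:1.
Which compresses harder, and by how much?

A: 25.5 dB over, compressed to 6.375 dB over, so 19.125 dB of GR.
B: 15 dB over, compressed to 2.5 dB over, so 12.5 dB of GR.
A reduces 6.625 dB more.

A, by 6.625 dB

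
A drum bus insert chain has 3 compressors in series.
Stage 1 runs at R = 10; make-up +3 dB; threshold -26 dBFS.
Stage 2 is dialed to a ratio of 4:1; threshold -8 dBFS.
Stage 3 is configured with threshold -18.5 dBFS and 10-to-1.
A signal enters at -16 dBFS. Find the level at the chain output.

Stage 1: -16 dBFS is 10 dB over -26 dBFS; at 10:1 that becomes 1 dB over, giving -25 dBFS; +3 dB make-up → -22 dBFS.
Stage 2: -22 dBFS is at or below the -8 dBFS threshold — no compression; output -22 dBFS.
Stage 3: -22 dBFS ≤ -18.5 dBFS, so stage 3 doesn't engage; output -22 dBFS.

-22 dBFS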